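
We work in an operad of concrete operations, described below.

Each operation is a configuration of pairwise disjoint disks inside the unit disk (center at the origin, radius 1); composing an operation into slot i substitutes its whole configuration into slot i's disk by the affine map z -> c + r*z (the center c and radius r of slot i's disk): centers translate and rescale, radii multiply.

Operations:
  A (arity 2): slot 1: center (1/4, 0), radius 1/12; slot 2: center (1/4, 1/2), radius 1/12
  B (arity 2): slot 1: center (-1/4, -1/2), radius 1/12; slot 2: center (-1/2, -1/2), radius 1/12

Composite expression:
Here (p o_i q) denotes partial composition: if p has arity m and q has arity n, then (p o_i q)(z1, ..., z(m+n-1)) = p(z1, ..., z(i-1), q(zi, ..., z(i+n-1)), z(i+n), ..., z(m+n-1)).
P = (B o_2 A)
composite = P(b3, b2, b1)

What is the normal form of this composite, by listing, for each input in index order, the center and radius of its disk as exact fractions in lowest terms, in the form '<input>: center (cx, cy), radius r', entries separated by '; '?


Each b-disk chains the slot maps above it in B; radii multiply.
for b3, the 1-step affine chain lands on center (-1/4, -1/2), radius 1/12
for b2, the 2-step affine chain lands on center (-23/48, -1/2), radius 1/144
for b1, the 2-step affine chain lands on center (-23/48, -11/24), radius 1/144

b1: center (-23/48, -11/24), radius 1/144; b2: center (-23/48, -1/2), radius 1/144; b3: center (-1/4, -1/2), radius 1/12


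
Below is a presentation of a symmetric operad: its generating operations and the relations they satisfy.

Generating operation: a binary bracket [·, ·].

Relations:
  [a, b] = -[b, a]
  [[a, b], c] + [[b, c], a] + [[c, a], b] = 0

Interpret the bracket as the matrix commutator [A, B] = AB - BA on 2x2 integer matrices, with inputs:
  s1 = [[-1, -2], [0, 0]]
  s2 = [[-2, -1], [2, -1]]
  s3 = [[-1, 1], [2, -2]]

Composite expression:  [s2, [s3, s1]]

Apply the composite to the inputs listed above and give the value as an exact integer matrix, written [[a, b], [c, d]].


[[4, 9], [14, -4]]

[s3, s1] = [[4, -1], [-2, -4]]
[s2, [s3, s1]] = [[4, 9], [14, -4]]


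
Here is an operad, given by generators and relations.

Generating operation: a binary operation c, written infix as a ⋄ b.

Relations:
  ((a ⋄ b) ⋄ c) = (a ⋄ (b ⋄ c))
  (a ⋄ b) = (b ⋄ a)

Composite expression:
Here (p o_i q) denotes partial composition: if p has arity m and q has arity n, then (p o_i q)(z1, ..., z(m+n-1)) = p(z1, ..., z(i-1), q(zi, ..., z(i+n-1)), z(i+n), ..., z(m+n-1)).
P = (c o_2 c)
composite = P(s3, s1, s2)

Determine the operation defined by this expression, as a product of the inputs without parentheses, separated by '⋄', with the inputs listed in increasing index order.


s1 ⋄ s2 ⋄ s3

Both nesting and order wash out for c; what remains is which s's occur.
(s1 ⋄ s2) unparenthesizes to s1 ⋄ s2
(s3 ⋄ (s1 ⋄ s2)) unparenthesizes to s3 ⋄ s1 ⋄ s2
rearranged into index order: s1 ⋄ s2 ⋄ s3


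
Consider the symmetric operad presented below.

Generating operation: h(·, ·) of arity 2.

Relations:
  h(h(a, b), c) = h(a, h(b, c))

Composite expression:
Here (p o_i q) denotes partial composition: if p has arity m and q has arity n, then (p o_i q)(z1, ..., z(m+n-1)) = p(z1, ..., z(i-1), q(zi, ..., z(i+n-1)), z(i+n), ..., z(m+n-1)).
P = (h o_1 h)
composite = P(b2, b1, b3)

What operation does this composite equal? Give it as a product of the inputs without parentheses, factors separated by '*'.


The h-tree's shape is irrelevant; the b-reading-order decides.
h(b2, b1) unparenthesizes to b2 * b1
h(h(b2, b1), b3) unparenthesizes to b2 * b1 * b3

b2 * b1 * b3


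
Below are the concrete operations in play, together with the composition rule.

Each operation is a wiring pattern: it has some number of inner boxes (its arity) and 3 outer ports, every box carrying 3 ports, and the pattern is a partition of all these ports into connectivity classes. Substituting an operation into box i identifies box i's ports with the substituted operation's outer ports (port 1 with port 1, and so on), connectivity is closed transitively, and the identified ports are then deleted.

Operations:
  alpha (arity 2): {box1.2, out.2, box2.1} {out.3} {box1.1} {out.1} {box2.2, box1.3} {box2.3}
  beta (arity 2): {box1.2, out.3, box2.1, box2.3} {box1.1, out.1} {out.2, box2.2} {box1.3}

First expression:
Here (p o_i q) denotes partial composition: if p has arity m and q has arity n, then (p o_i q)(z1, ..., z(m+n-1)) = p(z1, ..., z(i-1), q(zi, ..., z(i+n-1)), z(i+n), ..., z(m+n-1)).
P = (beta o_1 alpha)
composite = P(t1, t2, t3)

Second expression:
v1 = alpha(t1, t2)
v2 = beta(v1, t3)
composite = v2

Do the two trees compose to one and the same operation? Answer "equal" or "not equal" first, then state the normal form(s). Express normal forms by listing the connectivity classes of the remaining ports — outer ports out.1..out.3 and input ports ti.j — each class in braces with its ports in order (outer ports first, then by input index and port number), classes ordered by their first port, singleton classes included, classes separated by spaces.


Normal form of the first expression: {out.1} {out.2, t3.2} {out.3, t1.2, t2.1, t3.1, t3.3} {t1.1} {t1.3, t2.2} {t2.3}
Normal form of the second expression: {out.1} {out.2, t3.2} {out.3, t1.2, t2.1, t3.1, t3.3} {t1.1} {t1.3, t2.2} {t2.3}
The forms coincide; equal.

equal; both compose to {out.1} {out.2, t3.2} {out.3, t1.2, t2.1, t3.1, t3.3} {t1.1} {t1.3, t2.2} {t2.3}


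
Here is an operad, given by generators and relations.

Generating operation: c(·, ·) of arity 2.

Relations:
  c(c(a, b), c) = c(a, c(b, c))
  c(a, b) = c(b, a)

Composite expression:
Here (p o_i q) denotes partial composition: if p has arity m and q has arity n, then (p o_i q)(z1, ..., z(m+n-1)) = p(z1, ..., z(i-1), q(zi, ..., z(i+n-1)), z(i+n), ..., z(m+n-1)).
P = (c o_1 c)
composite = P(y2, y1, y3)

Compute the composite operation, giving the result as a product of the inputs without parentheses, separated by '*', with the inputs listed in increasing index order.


y1 * y2 * y3


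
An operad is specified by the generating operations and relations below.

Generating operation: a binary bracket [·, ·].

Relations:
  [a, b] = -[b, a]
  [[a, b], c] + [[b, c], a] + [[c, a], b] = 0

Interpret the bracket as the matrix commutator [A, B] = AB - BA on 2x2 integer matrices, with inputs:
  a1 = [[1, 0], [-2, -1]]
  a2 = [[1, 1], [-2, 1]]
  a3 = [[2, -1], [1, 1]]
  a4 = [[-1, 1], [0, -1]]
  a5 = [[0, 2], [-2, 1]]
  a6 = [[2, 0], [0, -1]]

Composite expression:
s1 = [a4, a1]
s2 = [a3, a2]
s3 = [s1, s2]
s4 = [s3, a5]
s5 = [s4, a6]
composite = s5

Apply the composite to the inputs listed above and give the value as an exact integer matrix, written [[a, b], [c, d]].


[[0, 48], [-72, 0]]

[a4, a1] = [[-2, -2], [0, 2]]
[a3, a2] = [[1, 1], [2, -1]]
[[a4, a1], [a3, a2]] = [[-4, 0], [8, 4]]
[[[a4, a1], [a3, a2]], a5] = [[-16, -16], [-24, 16]]
[[[[a4, a1], [a3, a2]], a5], a6] = [[0, 48], [-72, 0]]


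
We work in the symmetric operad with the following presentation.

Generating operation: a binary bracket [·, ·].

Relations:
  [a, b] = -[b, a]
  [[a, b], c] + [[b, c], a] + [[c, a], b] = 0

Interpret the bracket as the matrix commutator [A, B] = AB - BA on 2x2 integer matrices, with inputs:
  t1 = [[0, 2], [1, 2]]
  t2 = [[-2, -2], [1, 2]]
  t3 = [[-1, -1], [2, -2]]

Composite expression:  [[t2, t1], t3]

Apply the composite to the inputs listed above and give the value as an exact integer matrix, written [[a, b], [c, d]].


[[-22, 20], [18, 22]]

[t2, t1] = [[-4, -12], [2, 4]]
[[t2, t1], t3] = [[-22, 20], [18, 22]]


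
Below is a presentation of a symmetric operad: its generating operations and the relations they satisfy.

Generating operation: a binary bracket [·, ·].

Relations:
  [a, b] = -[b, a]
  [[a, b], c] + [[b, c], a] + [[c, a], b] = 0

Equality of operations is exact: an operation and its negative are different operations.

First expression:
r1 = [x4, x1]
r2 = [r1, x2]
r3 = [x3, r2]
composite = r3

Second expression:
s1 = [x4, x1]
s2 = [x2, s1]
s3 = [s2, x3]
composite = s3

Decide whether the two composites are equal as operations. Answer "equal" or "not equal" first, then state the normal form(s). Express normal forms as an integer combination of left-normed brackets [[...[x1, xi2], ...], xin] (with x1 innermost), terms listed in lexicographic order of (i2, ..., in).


equal: each reduces to [[[x1, x4], x2], x3]

Normal form of the first expression: [[[x1, x4], x2], x3]
Normal form of the second expression: [[[x1, x4], x2], x3]
Both agree, so they are equal.


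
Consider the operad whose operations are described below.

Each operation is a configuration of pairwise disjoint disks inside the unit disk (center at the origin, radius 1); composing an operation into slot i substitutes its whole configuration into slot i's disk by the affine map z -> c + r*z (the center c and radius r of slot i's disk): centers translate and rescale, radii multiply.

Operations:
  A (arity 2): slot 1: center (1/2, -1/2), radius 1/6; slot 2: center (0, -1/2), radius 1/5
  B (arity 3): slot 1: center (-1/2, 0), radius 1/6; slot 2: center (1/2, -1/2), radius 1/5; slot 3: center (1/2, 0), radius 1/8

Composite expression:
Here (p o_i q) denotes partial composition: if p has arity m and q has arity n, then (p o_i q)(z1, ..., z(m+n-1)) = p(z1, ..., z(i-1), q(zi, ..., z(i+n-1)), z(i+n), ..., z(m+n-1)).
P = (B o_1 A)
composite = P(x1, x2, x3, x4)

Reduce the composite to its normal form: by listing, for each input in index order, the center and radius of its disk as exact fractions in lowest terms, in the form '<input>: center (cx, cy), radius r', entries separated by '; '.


x1: center (-5/12, -1/12), radius 1/36; x2: center (-1/2, -1/12), radius 1/30; x3: center (1/2, -1/2), radius 1/5; x4: center (1/2, 0), radius 1/8

Below B, radii multiply path by path; the x-disk centers shift.
x1 passes through 2 substitutions, ending at center (-5/12, -1/12), radius 1/36
x2 passes through 2 substitutions, ending at center (-1/2, -1/12), radius 1/30
x3 passes through 1 substitution, ending at center (1/2, -1/2), radius 1/5
x4 passes through 1 substitution, ending at center (1/2, 0), radius 1/8


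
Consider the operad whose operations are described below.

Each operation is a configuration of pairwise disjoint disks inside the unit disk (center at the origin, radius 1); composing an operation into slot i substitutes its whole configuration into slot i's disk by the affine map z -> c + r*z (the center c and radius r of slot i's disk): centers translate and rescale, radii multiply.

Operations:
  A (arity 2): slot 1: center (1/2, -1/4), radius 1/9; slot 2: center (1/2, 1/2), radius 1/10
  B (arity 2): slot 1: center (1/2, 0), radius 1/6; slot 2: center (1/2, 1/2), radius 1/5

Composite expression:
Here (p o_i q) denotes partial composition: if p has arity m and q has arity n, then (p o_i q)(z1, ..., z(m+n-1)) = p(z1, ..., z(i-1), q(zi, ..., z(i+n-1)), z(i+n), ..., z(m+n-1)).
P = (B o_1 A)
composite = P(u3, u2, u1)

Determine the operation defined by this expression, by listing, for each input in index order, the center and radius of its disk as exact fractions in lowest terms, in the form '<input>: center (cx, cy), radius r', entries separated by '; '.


Only the slot chain above each u matters under B; compose those maps.
u3 passes through 2 substitutions, ending at center (7/12, -1/24), radius 1/54
u2 passes through 2 substitutions, ending at center (7/12, 1/12), radius 1/60
u1 passes through 1 substitution, ending at center (1/2, 1/2), radius 1/5

u1: center (1/2, 1/2), radius 1/5; u2: center (7/12, 1/12), radius 1/60; u3: center (7/12, -1/24), radius 1/54


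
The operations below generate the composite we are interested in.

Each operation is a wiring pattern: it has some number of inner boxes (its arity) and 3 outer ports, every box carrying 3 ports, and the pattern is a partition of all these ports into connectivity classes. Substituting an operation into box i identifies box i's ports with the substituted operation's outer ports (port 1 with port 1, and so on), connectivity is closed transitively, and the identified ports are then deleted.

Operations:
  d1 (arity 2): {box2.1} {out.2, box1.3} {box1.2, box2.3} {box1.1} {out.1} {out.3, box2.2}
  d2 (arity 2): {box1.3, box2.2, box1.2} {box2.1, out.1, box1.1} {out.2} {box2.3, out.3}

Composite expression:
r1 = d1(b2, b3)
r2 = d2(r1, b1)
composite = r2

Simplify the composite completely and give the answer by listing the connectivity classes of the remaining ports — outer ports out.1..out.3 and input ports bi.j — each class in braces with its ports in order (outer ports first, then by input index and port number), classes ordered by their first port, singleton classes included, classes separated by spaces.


{out.1, b1.1} {out.2} {out.3, b1.3} {b1.2, b2.3, b3.2} {b2.1} {b2.2, b3.3} {b3.1}


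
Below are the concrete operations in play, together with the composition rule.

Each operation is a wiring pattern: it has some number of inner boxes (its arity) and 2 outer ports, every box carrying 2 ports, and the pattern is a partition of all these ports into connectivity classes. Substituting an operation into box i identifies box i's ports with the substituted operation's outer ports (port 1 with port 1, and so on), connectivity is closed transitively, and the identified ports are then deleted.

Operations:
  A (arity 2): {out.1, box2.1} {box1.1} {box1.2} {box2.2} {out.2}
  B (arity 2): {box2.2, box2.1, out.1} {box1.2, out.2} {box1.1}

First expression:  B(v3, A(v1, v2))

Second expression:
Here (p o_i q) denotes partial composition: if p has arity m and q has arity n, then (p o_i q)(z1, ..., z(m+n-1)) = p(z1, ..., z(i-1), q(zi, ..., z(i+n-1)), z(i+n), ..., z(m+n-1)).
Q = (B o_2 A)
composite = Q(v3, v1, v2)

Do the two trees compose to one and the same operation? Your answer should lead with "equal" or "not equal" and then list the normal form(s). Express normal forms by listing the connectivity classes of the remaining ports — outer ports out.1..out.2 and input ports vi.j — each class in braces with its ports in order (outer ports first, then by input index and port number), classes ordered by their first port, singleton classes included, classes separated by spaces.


Reducing the first expression gives {out.1, v2.1} {out.2, v3.2} {v1.1} {v1.2} {v2.2} {v3.1}
Reducing the second expression gives {out.1, v2.1} {out.2, v3.2} {v1.1} {v1.2} {v2.2} {v3.1}
The forms coincide; equal.

equal; both compose to {out.1, v2.1} {out.2, v3.2} {v1.1} {v1.2} {v2.2} {v3.1}


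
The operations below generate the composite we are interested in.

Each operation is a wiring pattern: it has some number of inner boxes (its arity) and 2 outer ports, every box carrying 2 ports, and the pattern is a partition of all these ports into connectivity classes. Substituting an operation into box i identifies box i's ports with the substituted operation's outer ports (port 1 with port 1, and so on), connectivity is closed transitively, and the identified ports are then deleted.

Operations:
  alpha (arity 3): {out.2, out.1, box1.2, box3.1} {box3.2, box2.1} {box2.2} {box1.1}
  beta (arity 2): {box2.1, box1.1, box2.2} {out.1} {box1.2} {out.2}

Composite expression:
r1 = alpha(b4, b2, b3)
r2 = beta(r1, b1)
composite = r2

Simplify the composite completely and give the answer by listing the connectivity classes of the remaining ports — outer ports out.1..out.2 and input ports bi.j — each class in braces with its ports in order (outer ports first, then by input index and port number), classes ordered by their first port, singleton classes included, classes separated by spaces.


{out.1} {out.2} {b1.1, b1.2, b3.1, b4.2} {b2.1, b3.2} {b2.2} {b4.1}

Two ports join when wires chain via beta-identified ports.
the subtree at alpha composes to {out.1, out.2, b3.1, b4.2} {b2.1, b3.2} {b2.2} {b4.1} on (b4, b2, b3); out.j = own outer ports
the subtree at beta composes to {out.1} {out.2} {b1.1, b1.2, b3.1, b4.2} {b2.1, b3.2} {b2.2} {b4.1} on (b4, b2, b3, b1); out.j = own outer ports


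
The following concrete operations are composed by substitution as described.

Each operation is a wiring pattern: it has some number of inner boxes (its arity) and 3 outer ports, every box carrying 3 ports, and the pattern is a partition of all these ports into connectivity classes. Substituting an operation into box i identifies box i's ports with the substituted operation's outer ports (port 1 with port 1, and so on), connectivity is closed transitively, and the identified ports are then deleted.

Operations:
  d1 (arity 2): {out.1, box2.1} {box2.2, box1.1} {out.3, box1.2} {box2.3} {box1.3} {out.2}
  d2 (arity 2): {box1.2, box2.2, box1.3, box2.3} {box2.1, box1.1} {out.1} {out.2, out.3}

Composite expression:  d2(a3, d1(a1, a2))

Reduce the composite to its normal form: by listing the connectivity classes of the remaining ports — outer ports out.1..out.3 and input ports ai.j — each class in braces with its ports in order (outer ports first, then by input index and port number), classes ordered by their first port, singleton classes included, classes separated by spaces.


{out.1} {out.2, out.3} {a1.1, a2.2} {a1.2, a3.2, a3.3} {a1.3} {a2.1, a3.1} {a2.3}

Reachability decides: close wires over d2-identified ports.
the subtree at d1 composes to {out.1, a2.1} {out.2} {out.3, a1.2} {a1.1, a2.2} {a1.3} {a2.3} on (a1, a2); out.j = own outer ports
the subtree at d2 composes to {out.1} {out.2, out.3} {a1.1, a2.2} {a1.2, a3.2, a3.3} {a1.3} {a2.1, a3.1} {a2.3} on (a3, a1, a2); out.j = own outer ports


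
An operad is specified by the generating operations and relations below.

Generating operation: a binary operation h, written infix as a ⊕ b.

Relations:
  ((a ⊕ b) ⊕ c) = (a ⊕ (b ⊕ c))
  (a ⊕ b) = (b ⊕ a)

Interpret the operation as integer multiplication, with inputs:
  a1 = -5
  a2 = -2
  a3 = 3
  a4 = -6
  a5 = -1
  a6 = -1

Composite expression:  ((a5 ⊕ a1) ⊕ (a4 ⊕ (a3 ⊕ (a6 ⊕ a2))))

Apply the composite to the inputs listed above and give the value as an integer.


(a5 ⊕ a1) = 5
(a6 ⊕ a2) = 2
(a3 ⊕ (a6 ⊕ a2)) = 6
(a4 ⊕ (a3 ⊕ (a6 ⊕ a2))) = -36
((a5 ⊕ a1) ⊕ (a4 ⊕ (a3 ⊕ (a6 ⊕ a2)))) = -180

-180


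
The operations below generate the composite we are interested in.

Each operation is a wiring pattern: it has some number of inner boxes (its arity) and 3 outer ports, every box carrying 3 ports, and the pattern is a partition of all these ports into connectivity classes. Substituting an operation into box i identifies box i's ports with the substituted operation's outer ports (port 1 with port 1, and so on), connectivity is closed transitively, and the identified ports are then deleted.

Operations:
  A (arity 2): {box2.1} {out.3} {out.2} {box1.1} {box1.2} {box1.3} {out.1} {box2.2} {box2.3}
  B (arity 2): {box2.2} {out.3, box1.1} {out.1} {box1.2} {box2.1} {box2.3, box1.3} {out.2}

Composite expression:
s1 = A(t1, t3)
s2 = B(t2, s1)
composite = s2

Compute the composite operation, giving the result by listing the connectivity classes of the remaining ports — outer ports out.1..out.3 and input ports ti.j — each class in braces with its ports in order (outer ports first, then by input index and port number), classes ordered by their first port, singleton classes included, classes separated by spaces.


{out.1} {out.2} {out.3, t2.1} {t1.1} {t1.2} {t1.3} {t2.2} {t2.3} {t3.1} {t3.2} {t3.3}

After gluing at B, chains via deleted ports link the t-ports.
A over (t1, t3) gives {out.1} {out.2} {out.3} {t1.1} {t1.2} {t1.3} {t3.1} {t3.2} {t3.3}, out.j being that stage's outer ports
B over (t2, t1, t3) gives {out.1} {out.2} {out.3, t2.1} {t1.1} {t1.2} {t1.3} {t2.2} {t2.3} {t3.1} {t3.2} {t3.3}, out.j being that stage's outer ports


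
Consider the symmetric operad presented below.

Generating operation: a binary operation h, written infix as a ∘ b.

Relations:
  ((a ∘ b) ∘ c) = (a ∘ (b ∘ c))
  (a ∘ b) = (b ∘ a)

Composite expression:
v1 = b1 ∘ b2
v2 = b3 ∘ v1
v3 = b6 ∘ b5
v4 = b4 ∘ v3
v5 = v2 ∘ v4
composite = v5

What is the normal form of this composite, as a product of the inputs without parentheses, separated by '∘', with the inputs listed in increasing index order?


b1 ∘ b2 ∘ b3 ∘ b4 ∘ b5 ∘ b6

Reordering under h is free, so list the b-inputs canonically.
(b1 ∘ b2) linearizes to b1 ∘ b2
(b3 ∘ (b1 ∘ b2)) linearizes to b3 ∘ b1 ∘ b2
(b6 ∘ b5) linearizes to b6 ∘ b5
(b4 ∘ (b6 ∘ b5)) linearizes to b4 ∘ b6 ∘ b5
((b3 ∘ (b1 ∘ b2)) ∘ (b4 ∘ (b6 ∘ b5))) linearizes to b3 ∘ b1 ∘ b2 ∘ b4 ∘ b6 ∘ b5
the factors in increasing index order: b1 ∘ b2 ∘ b3 ∘ b4 ∘ b5 ∘ b6


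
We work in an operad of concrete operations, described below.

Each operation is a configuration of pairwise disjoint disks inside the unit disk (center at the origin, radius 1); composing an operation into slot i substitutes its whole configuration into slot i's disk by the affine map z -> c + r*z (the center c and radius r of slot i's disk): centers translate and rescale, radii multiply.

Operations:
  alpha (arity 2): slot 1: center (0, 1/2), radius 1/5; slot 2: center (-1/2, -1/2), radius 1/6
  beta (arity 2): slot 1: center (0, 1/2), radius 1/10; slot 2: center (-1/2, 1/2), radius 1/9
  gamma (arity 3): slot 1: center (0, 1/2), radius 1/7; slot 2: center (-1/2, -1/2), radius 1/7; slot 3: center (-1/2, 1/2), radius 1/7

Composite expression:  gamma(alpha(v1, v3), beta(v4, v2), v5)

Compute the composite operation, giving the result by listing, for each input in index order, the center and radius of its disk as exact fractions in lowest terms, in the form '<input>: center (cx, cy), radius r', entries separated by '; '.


Below gamma, radii multiply path by path; the v-disk centers shift.
v1 passes through 2 substitutions, ending at center (0, 4/7), radius 1/35
v3 passes through 2 substitutions, ending at center (-1/14, 3/7), radius 1/42
v4 passes through 2 substitutions, ending at center (-1/2, -3/7), radius 1/70
v2 passes through 2 substitutions, ending at center (-4/7, -3/7), radius 1/63
v5 passes through 1 substitution, ending at center (-1/2, 1/2), radius 1/7

v1: center (0, 4/7), radius 1/35; v2: center (-4/7, -3/7), radius 1/63; v3: center (-1/14, 3/7), radius 1/42; v4: center (-1/2, -3/7), radius 1/70; v5: center (-1/2, 1/2), radius 1/7


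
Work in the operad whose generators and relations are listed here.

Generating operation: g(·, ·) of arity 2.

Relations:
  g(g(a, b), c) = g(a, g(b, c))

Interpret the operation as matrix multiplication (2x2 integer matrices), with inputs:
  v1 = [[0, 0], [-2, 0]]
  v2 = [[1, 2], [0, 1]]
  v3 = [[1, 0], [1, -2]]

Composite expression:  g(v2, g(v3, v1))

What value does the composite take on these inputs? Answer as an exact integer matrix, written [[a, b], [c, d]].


[[8, 0], [4, 0]]

g(v3, v1) = [[0, 0], [4, 0]]
g(v2, g(v3, v1)) = [[8, 0], [4, 0]]


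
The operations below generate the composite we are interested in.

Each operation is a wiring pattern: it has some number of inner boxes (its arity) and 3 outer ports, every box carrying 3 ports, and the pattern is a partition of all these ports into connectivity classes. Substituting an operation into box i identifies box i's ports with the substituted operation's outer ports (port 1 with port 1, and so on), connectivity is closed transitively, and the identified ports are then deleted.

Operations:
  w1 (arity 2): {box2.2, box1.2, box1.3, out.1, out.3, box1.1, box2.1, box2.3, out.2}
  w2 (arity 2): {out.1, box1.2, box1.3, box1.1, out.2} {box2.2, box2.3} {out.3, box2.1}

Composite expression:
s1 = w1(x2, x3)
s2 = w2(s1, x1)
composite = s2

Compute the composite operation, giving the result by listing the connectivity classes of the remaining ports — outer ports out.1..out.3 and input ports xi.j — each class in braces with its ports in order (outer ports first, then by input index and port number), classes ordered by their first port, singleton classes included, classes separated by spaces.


Treat the ports identified at w2 as solder joints: merge, then drop.
after w1, the pattern on (x2, x3) reads {out.1, out.2, out.3, x2.1, x2.2, x2.3, x3.1, x3.2, x3.3} (out.j = its outer ports)
after w2, the pattern on (x2, x3, x1) reads {out.1, out.2, x2.1, x2.2, x2.3, x3.1, x3.2, x3.3} {out.3, x1.1} {x1.2, x1.3} (out.j = its outer ports)

{out.1, out.2, x2.1, x2.2, x2.3, x3.1, x3.2, x3.3} {out.3, x1.1} {x1.2, x1.3}


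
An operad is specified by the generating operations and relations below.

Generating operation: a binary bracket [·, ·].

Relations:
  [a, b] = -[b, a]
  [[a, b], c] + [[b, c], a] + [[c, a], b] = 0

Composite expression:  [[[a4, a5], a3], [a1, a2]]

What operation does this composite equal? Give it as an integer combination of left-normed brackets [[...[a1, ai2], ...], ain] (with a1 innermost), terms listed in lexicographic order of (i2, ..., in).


[[[[a1, a2], a3], a4], a5] - [[[[a1, a2], a3], a5], a4] - [[[[a1, a2], a4], a5], a3] + [[[[a1, a2], a5], a4], a3]


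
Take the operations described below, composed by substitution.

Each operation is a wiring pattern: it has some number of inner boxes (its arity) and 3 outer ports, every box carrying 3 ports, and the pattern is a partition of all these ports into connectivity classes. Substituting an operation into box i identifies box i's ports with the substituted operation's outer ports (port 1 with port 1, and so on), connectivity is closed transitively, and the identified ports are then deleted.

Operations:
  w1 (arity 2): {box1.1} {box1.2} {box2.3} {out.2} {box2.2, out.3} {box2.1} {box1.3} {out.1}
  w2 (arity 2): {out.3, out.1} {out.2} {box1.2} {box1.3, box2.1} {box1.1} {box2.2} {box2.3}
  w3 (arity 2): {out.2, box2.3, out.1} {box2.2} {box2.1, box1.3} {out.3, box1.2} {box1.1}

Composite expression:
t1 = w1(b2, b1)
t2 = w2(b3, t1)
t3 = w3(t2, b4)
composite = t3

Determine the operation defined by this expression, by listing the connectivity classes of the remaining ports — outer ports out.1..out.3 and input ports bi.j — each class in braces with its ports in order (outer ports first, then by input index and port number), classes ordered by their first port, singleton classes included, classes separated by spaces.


{out.1, out.2, b4.3} {out.3} {b1.1} {b1.2} {b1.3} {b2.1} {b2.2} {b2.3} {b3.1} {b3.2} {b3.3} {b4.1} {b4.2}

Reachability decides: close wires over w3-identified ports.
after w1, the pattern on (b2, b1) reads {out.1} {out.2} {out.3, b1.2} {b1.1} {b1.3} {b2.1} {b2.2} {b2.3} (out.j = its outer ports)
after w2, the pattern on (b3, b2, b1) reads {out.1, out.3} {out.2} {b1.1} {b1.2} {b1.3} {b2.1} {b2.2} {b2.3} {b3.1} {b3.2} {b3.3} (out.j = its outer ports)
after w3, the pattern on (b3, b2, b1, b4) reads {out.1, out.2, b4.3} {out.3} {b1.1} {b1.2} {b1.3} {b2.1} {b2.2} {b2.3} {b3.1} {b3.2} {b3.3} {b4.1} {b4.2} (out.j = its outer ports)


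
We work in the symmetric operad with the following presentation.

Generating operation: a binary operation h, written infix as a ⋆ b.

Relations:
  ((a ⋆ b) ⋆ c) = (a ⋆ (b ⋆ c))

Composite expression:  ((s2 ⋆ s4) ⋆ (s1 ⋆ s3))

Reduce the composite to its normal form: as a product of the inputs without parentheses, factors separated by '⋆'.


s2 ⋆ s4 ⋆ s1 ⋆ s3

The h-tree's shape is irrelevant; the s-reading-order decides.
(s2 ⋆ s4) reduces to s2 ⋆ s4
(s1 ⋆ s3) reduces to s1 ⋆ s3
((s2 ⋆ s4) ⋆ (s1 ⋆ s3)) reduces to s2 ⋆ s4 ⋆ s1 ⋆ s3


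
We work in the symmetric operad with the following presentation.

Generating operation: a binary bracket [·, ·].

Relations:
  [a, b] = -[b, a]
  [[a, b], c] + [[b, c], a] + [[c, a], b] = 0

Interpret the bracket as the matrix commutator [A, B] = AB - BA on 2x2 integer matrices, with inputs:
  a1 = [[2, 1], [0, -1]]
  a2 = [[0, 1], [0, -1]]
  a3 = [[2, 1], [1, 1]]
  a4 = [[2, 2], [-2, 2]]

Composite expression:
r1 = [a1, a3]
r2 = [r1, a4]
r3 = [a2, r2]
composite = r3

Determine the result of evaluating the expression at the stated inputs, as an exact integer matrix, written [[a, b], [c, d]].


[[4, 0], [-4, -4]]

[a1, a3] = [[1, 2], [-3, -1]]
[[a1, a3], a4] = [[2, 4], [4, -2]]
[a2, [[a1, a3], a4]] = [[4, 0], [-4, -4]]


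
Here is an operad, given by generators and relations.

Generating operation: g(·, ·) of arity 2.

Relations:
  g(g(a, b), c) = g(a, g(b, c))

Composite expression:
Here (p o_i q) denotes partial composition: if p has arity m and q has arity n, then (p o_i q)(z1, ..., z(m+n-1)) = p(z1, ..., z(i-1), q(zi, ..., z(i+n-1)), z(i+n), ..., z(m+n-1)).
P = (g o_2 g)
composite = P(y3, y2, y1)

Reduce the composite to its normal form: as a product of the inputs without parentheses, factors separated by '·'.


y3 · y2 · y1

Every regrouping of g is equal, so read the y-inputs in written order.
g(y2, y1) reduces to y2 · y1
g(y3, g(y2, y1)) reduces to y3 · y2 · y1


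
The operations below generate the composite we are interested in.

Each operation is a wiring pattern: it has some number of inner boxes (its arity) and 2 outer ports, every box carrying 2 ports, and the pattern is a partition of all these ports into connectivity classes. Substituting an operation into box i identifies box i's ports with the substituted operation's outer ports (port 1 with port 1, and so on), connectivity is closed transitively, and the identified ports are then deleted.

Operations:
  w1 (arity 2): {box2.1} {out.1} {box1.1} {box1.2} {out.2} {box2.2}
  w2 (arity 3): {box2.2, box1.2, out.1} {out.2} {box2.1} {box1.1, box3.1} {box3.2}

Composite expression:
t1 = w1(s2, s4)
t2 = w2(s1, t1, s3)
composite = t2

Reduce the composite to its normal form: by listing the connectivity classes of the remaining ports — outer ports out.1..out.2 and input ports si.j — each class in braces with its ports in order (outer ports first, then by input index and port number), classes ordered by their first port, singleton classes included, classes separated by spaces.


{out.1, s1.2} {out.2} {s1.1, s3.1} {s2.1} {s2.2} {s3.2} {s4.1} {s4.2}

After gluing at w2, chains via deleted ports link the s-ports.
stage w1: inputs (s2, s4), connectivity {out.1} {out.2} {s2.1} {s2.2} {s4.1} {s4.2}, out.j its boundary
stage w2: inputs (s1, s2, s4, s3), connectivity {out.1, s1.2} {out.2} {s1.1, s3.1} {s2.1} {s2.2} {s3.2} {s4.1} {s4.2}, out.j its boundary


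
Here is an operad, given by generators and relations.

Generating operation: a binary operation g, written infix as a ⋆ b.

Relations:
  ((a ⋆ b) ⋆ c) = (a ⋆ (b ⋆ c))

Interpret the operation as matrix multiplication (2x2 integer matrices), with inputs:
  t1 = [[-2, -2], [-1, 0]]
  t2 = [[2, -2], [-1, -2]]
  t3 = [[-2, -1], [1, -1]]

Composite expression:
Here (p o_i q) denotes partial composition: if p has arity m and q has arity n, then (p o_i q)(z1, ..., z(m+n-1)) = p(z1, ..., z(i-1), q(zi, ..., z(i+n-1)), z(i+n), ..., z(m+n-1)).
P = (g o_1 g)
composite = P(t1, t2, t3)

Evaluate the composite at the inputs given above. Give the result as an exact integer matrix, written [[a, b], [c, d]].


(t1 ⋆ t2) = [[-2, 8], [-2, 2]]
((t1 ⋆ t2) ⋆ t3) = [[12, -6], [6, 0]]

[[12, -6], [6, 0]]


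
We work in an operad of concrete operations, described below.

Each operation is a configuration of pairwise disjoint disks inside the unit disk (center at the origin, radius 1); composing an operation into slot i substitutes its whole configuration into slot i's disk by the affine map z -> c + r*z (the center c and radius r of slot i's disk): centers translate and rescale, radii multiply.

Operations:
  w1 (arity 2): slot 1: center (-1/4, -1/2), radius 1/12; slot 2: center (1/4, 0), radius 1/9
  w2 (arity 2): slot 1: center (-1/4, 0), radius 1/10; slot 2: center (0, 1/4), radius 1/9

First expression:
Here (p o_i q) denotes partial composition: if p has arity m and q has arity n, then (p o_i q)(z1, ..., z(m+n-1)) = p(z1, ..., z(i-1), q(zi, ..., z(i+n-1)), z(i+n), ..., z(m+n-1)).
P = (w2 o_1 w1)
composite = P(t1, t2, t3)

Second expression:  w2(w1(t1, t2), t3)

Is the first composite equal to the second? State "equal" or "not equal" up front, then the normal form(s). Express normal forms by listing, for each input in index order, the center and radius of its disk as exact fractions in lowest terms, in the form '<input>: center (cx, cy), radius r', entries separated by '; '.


equal — both sides give t1: center (-11/40, -1/20), radius 1/120; t2: center (-9/40, 0), radius 1/90; t3: center (0, 1/4), radius 1/9


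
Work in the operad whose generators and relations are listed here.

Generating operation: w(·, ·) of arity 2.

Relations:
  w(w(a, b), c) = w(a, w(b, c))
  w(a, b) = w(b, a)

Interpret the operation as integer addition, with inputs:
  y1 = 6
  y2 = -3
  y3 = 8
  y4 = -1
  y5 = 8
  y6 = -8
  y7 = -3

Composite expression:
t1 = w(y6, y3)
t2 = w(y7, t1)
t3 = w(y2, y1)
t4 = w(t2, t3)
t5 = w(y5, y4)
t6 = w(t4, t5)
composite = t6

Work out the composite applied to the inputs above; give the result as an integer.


7

w(y6, y3) = 0
w(y7, w(y6, y3)) = -3
w(y2, y1) = 3
w(w(y7, w(y6, y3)), w(y2, y1)) = 0
w(y5, y4) = 7
w(w(w(y7, w(y6, y3)), w(y2, y1)), w(y5, y4)) = 7


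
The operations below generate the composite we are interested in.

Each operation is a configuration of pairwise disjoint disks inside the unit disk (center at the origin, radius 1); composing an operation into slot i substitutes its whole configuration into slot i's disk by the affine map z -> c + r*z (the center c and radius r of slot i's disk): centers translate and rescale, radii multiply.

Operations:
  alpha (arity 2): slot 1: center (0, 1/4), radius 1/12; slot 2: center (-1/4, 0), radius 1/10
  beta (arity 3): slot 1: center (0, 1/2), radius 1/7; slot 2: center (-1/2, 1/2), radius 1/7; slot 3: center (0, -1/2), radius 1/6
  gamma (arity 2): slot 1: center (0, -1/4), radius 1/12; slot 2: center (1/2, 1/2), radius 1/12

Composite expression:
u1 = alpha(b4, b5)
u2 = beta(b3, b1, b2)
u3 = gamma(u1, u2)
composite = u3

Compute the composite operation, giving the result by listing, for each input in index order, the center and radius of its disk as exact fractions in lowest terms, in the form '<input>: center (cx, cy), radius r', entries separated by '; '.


Follow each b-input down from gamma: c' goes to c + r*c', radius to r*r'.
input b4: composing its 2 substitution steps yields center (0, -11/48), radius 1/144
input b5: composing its 2 substitution steps yields center (-1/48, -1/4), radius 1/120
input b3: composing its 2 substitution steps yields center (1/2, 13/24), radius 1/84
input b1: composing its 2 substitution steps yields center (11/24, 13/24), radius 1/84
input b2: composing its 2 substitution steps yields center (1/2, 11/24), radius 1/72

b1: center (11/24, 13/24), radius 1/84; b2: center (1/2, 11/24), radius 1/72; b3: center (1/2, 13/24), radius 1/84; b4: center (0, -11/48), radius 1/144; b5: center (-1/48, -1/4), radius 1/120


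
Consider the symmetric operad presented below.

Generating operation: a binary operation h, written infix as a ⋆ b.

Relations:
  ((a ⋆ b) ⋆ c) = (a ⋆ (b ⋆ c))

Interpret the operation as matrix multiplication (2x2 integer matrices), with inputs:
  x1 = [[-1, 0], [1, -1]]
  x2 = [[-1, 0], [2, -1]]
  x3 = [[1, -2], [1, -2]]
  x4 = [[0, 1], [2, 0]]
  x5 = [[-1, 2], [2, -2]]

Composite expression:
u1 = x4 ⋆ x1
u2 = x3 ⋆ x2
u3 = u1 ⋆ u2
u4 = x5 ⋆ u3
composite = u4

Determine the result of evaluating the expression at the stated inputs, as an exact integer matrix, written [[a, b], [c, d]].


[[20, -8], [-20, 8]]


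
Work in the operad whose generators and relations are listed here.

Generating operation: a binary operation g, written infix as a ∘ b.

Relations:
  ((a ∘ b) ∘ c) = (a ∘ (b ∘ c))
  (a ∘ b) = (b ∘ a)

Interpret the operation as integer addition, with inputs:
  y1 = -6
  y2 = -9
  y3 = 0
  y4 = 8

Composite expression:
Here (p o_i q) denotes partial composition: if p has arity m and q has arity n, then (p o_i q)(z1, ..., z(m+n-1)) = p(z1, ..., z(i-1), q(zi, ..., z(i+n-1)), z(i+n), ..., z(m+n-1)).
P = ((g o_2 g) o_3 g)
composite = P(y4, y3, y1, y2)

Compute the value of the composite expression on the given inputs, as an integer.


-7

(y1 ∘ y2) = -15
(y3 ∘ (y1 ∘ y2)) = -15
(y4 ∘ (y3 ∘ (y1 ∘ y2))) = -7


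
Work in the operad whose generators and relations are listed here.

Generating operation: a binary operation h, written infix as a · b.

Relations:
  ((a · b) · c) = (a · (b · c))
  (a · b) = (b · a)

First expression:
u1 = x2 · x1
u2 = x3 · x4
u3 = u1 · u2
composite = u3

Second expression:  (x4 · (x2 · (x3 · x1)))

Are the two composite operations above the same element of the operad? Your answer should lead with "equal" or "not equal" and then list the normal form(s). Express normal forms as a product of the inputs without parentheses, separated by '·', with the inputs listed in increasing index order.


equal; both compose to x1 · x2 · x3 · x4

In normal form, the first expression is x1 · x2 · x3 · x4
In normal form, the second expression is x1 · x2 · x3 · x4
One common form — equal.


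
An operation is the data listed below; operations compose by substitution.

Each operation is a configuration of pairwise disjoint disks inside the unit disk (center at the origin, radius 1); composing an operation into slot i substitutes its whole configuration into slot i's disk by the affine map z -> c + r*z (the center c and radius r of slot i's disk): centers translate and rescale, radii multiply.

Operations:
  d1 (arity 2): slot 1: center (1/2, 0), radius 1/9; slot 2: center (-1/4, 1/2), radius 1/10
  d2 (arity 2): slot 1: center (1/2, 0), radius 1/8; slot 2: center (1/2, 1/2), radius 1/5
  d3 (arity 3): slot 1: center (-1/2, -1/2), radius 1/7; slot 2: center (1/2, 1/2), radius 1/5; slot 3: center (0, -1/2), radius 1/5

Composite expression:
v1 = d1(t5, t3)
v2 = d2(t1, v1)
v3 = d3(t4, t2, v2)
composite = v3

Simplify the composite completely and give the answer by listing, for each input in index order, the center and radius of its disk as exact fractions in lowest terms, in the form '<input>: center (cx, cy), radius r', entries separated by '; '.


t1: center (1/10, -1/2), radius 1/40; t2: center (1/2, 1/2), radius 1/5; t3: center (9/100, -19/50), radius 1/250; t4: center (-1/2, -1/2), radius 1/7; t5: center (3/25, -2/5), radius 1/225

Nesting under d3 composes maps z -> c + r*z down each t-path.
input t4: applying the 1 nested substitution gives center (-1/2, -1/2), radius 1/7
input t2: applying the 1 nested substitution gives center (1/2, 1/2), radius 1/5
input t1: applying the 2 nested substitutions gives center (1/10, -1/2), radius 1/40
input t5: applying the 3 nested substitutions gives center (3/25, -2/5), radius 1/225
input t3: applying the 3 nested substitutions gives center (9/100, -19/50), radius 1/250


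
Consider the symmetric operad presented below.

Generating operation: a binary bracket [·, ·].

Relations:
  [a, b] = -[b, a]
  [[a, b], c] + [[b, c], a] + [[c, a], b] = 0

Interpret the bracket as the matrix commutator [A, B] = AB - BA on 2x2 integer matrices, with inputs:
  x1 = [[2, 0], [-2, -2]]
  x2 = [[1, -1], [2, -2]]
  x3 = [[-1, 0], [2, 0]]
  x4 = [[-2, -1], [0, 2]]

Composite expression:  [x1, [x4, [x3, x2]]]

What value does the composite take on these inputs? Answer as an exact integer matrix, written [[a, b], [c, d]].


[[0, 0], [-96, 0]]

[x3, x2] = [[2, 1], [8, -2]]
[x4, [x3, x2]] = [[-8, 0], [32, 8]]
[x1, [x4, [x3, x2]]] = [[0, 0], [-96, 0]]


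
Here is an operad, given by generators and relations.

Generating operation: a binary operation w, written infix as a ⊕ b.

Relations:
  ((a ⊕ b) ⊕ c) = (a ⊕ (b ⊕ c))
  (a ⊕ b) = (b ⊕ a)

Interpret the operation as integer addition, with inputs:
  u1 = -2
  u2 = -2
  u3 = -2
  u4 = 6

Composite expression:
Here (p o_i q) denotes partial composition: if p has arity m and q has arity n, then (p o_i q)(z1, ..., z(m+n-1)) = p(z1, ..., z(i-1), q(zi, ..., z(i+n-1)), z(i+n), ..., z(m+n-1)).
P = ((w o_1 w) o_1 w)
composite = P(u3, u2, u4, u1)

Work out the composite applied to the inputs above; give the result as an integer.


(u3 ⊕ u2) = -4
((u3 ⊕ u2) ⊕ u4) = 2
(((u3 ⊕ u2) ⊕ u4) ⊕ u1) = 0

0
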